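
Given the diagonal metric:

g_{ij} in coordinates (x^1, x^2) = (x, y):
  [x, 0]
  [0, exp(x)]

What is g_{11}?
With x^1 = x, x^2 = y, g_{11} = g_{xx} is the row-1, column-1 entry of the matrix.
g_{11} = x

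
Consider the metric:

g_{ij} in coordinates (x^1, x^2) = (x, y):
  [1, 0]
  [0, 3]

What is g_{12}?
With x^1 = x, x^2 = y, g_{12} = g_{xy} is the row-1, column-2 entry of the matrix.
g_{12} = 0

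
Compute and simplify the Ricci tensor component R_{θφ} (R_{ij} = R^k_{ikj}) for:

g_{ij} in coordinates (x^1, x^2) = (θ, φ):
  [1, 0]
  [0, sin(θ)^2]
Non-zero Christoffel symbols (Γ^k_{ij} = Γ^k_{ji}):
Γ^θ_{φ φ} = -sin(2*θ)/2
Γ^φ_{θ φ} = 1/tan(θ)
R^θ_{θ θ φ} = 0 (a repeated index in an antisymmetric pair)
R^φ_{θ φ φ} = 0 (a repeated index in an antisymmetric pair)
R_{θφ} = R^θ_{θ θ φ} + R^φ_{θ φ φ} = (0) + (0) = 0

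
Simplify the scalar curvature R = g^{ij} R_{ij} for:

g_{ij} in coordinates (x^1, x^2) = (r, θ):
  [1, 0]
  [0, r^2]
Non-zero Christoffel symbols (Γ^k_{ij} = Γ^k_{ji}):
Γ^r_{θ θ} = -r
Γ^θ_{r θ} = 1/r
Ricci tensor (R_{ij} = R^k_{ikj}): R_{rr} = 0, R_{rθ} = 0, R_{θθ} = 0
Inverse metric: g^{rr} = 1, g^{θθ} = 1/r^2
R = g^{ij} R_{ij} = (1)(0) + (1/r^2)(0) = 0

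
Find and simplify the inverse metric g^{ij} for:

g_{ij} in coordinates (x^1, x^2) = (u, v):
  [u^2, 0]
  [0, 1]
The metric is diagonal, so g^{ij} is diagonal with entries 1/g_{ii}: diag(1/(u^2), 1).
g^{ij}:
  [1/u^2, 0]
  [0, 1]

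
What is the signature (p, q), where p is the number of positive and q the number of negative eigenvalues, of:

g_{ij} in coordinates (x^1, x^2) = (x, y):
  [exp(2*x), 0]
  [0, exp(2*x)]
The metric is diagonal, so its eigenvalues are the diagonal entries: exp(2*x), exp(2*x) (at a generic point, where coordinate-dependent entries are positive).
2 positive, 0 negative.
(2, 0) - Riemannian (positive definite)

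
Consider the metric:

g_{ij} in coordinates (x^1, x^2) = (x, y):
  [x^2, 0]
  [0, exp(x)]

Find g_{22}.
With x^1 = x, x^2 = y, g_{22} = g_{yy} is the row-2, column-2 entry of the matrix.
g_{22} = exp(x)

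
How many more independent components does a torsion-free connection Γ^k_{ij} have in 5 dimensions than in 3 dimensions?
Independent components in n dimensions: n × n(n+1)/2 = n^2(n+1)/2.
5D: 5 × 15 = 75
3D: 3 × 6 = 18
Difference = 75 - 18 = 57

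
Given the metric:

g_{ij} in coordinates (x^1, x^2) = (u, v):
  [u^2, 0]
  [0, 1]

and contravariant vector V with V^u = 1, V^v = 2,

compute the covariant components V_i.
V_i = g_{ij} V^j:
V_u = (u^2)(1) + (0)(2) = u^2
V_v = (0)(1) + (1)(2) = 2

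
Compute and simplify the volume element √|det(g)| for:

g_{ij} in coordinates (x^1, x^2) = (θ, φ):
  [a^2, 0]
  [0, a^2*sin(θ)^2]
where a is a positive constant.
det(g) = a^4*sin(θ)^2
√|det(g)| = a^2*sin(θ) (taking 0 < θ < π so that |sin(θ)| = sin(θ))
Volume element: dV = a^2*sin(θ) dθ dφ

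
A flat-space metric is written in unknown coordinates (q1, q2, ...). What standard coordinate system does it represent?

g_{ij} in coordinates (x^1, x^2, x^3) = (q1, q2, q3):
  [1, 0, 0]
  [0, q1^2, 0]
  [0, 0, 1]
The line element ds^2 = dq1^2 + q1^2 dq2^2 + dq3^2 is dr^2 + r^2 dθ^2 + dz^2 with q1 = r, q2 = θ, q3 = z.
cylindrical coordinates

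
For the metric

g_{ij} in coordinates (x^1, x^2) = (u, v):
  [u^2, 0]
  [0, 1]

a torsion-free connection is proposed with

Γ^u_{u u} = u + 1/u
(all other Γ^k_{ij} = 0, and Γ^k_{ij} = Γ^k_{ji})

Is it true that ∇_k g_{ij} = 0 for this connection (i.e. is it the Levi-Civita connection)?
Using ∇_k g_{ij} = ∂_k g_{ij} - Γ^m_{ki} g_{mj} - Γ^m_{kj} g_{im}:
∇_u g_{uu} = (2*u) - (u^3 + u) - (u^3 + u) = -2*u^3 ≠ 0
So the connection is not metric compatible (it is not the Levi-Civita connection).
No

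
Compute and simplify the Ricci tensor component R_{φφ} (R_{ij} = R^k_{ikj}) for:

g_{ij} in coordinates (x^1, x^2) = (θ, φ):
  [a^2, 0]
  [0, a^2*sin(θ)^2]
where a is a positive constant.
Non-zero Christoffel symbols (Γ^k_{ij} = Γ^k_{ji}):
Γ^θ_{φ φ} = -sin(2*θ)/2
Γ^φ_{θ φ} = 1/tan(θ)
R^θ_{φ θ φ} = ∂_θ Γ^θ_{φ φ} - ∂_φ Γ^θ_{φ θ} + Γ^θ_{θ m} Γ^m_{φ φ} - Γ^θ_{φ m} Γ^m_{φ θ}
  = (-cos(2*θ)) - (0) + (0) - (-cos(θ)^2) = sin(θ)^2
R^φ_{φ φ φ} = 0 (a repeated index in an antisymmetric pair)
R_{φφ} = R^θ_{φ θ φ} + R^φ_{φ φ φ} = (sin(θ)^2) + (0) = sin(θ)^2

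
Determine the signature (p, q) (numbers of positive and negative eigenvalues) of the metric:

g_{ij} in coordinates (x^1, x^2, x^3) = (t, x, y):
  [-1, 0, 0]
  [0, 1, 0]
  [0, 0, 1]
The metric is diagonal, so its eigenvalues are the diagonal entries: -1, 1, 1 (at a generic point, where coordinate-dependent entries are positive).
2 positive, 1 negative.
(2, 1) - Lorentzian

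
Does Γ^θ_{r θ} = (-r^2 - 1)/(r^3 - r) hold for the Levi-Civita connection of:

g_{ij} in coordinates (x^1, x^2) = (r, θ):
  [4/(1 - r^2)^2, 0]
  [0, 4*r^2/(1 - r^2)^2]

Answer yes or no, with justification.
Γ^θ_{r θ} = (1/2) g^{θθ} (∂_r g_{θθ} + ∂_θ g_{θr} - ∂_θ g_{rθ}) = (1/2)((1 - r^2)^2/(4*r^2))((-8*(r^3 + r)/(r^2 - 1)^3) + (0) - (0)) = (-r^2 - 1)/(r^3 - r)
This equals the proposed value (-r^2 - 1)/(r^3 - r).
Yes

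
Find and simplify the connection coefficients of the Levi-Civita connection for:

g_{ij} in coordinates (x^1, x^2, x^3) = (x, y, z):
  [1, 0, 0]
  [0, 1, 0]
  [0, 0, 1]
Using Γ^k_{ij} = (1/2) g^{km} (∂_i g_{mj} + ∂_j g_{mi} - ∂_m g_{ij}); the metric is diagonal, so only the m = k term contributes.
Every metric component is constant, so all ∂_m g_{ij} = 0 and every Christoffel symbol vanishes.
All Christoffel symbols are zero.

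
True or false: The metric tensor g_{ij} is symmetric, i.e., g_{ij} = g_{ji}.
By definition the metric is a symmetric bilinear form, g_{ij} = g_{ji}.
True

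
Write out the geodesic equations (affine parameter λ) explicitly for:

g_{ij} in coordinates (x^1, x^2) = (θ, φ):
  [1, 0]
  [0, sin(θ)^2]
Geodesic equation: d^2x^k/dλ^2 + Γ^k_{ij} (dx^i/dλ)(dx^j/dλ) = 0.
Non-zero Christoffel symbols:
Γ^θ_{φ φ} = -sin(2*θ)/2
Γ^φ_{θ φ} = 1/tan(θ)
Substituting (the symmetric pair Γ^k_{ij}, Γ^k_{ji} combines into a factor 2):
d^2θ/dλ^2 - (sin(2*θ)/2) (dφ/dλ)^2 = 0
d^2φ/dλ^2 + (2/tan(θ)) (dθ/dλ)(dφ/dλ) = 0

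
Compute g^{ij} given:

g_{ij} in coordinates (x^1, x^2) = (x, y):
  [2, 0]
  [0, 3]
The metric is diagonal, so g^{ij} is diagonal with entries 1/g_{ii}: diag(1/2, 1/3).
g^{ij}:
  [1/2, 0]
  [0, 1/3]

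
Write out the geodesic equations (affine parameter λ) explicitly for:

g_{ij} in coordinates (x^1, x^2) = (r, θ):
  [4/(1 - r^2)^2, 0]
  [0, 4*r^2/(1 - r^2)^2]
Geodesic equation: d^2x^k/dλ^2 + Γ^k_{ij} (dx^i/dλ)(dx^j/dλ) = 0.
Non-zero Christoffel symbols:
Γ^r_{r r} = 2*r/(1 - r^2)
Γ^r_{θ θ} = (r^3 + r)/(r^2 - 1)
Γ^θ_{r θ} = (-r^2 - 1)/(r^3 - r)
Substituting (the symmetric pair Γ^k_{ij}, Γ^k_{ji} combines into a factor 2):
d^2r/dλ^2 + (2*r/(1 - r^2)) (dr/dλ)^2 + ((r^3 + r)/(r^2 - 1)) (dθ/dλ)^2 = 0
d^2θ/dλ^2 + ((-2*r^2 - 2)/(r^3 - r)) (dr/dλ)(dθ/dλ) = 0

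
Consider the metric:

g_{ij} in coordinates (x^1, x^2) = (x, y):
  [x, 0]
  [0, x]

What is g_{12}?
With x^1 = x, x^2 = y, g_{12} = g_{xy} is the row-1, column-2 entry of the matrix.
g_{12} = 0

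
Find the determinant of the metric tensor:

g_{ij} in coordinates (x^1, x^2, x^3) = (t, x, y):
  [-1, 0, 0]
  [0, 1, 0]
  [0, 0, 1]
Diagonal metric: det(g) = g_{11}·g_{22}·g_{33}
= (-1)·(1)·(1)
det(g) = -1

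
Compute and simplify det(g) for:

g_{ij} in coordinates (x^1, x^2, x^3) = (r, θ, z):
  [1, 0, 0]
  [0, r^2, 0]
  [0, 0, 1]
Diagonal metric: det(g) = g_{11}·g_{22}·g_{33}
= (1)·(r^2)·(1)
det(g) = r^2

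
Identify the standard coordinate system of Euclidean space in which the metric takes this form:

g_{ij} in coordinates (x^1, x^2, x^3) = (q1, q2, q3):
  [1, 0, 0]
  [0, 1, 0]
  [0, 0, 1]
All components are constant and the metric is the identity, i.e. orthonormal rectilinear coordinates.
Cartesian (3D) coordinates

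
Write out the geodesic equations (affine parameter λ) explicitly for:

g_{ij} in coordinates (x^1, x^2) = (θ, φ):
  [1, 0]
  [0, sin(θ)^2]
Geodesic equation: d^2x^k/dλ^2 + Γ^k_{ij} (dx^i/dλ)(dx^j/dλ) = 0.
Non-zero Christoffel symbols:
Γ^θ_{φ φ} = -sin(2*θ)/2
Γ^φ_{θ φ} = 1/tan(θ)
Substituting (the symmetric pair Γ^k_{ij}, Γ^k_{ji} combines into a factor 2):
d^2θ/dλ^2 - (sin(2*θ)/2) (dφ/dλ)^2 = 0
d^2φ/dλ^2 + (2/tan(θ)) (dθ/dλ)(dφ/dλ) = 0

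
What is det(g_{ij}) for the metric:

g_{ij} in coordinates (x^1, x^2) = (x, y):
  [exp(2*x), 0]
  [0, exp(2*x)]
For a 2×2 metric: det(g) = g_{11}·g_{22} - g_{12}·g_{21}
= (exp(2*x))·(exp(2*x)) - (0)·(0)
= exp(4*x) - 0
det(g) = exp(4*x)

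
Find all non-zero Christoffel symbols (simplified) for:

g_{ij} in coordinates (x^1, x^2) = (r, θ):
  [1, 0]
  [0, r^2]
Using Γ^k_{ij} = (1/2) g^{km} (∂_i g_{mj} + ∂_j g_{mi} - ∂_m g_{ij}); the metric is diagonal, so only the m = k term contributes.
Non-zero symbols (using the symmetry Γ^k_{ij} = Γ^k_{ji}):
Γ^r_{θ θ} = (1/2) g^{rr} (∂_θ g_{rθ} + ∂_θ g_{rθ} - ∂_r g_{θθ}) = (1/2)(1)((0) + (0) - (2*r)) = -r
Γ^θ_{r θ} = (1/2) g^{θθ} (∂_r g_{θθ} + ∂_θ g_{θr} - ∂_θ g_{rθ}) = (1/2)(1/r^2)((2*r) + (0) - (0)) = 1/r
All other Christoffel symbols are zero.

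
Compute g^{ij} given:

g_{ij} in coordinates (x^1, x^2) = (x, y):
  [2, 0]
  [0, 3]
The metric is diagonal, so g^{ij} is diagonal with entries 1/g_{ii}: diag(1/2, 1/3).
g^{ij}:
  [1/2, 0]
  [0, 1/3]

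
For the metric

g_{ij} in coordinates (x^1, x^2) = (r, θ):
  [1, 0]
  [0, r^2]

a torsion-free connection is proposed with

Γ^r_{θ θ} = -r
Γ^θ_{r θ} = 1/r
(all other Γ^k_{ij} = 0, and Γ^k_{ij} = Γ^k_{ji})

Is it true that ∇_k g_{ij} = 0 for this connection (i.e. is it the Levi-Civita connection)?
Using ∇_k g_{ij} = ∂_k g_{ij} - Γ^m_{ki} g_{mj} - Γ^m_{kj} g_{im}:
e.g. ∇_r g_{θθ} = (2*r) - (r) - (r) = 0
Every component ∇_k g_{ij} vanishes: the connection is metric compatible.
Yes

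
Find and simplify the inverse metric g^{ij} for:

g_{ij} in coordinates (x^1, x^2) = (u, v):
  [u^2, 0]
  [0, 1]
The metric is diagonal, so g^{ij} is diagonal with entries 1/g_{ii}: diag(1/(u^2), 1).
g^{ij}:
  [1/u^2, 0]
  [0, 1]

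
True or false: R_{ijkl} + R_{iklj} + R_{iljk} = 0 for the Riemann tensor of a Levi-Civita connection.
This is the first (algebraic) Bianchi identity.
True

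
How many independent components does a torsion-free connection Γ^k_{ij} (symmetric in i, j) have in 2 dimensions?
Γ^k_{ij} has n choices for the upper index and n(n+1)/2 independent symmetric lower index pairs.
Total = 2 × 2×3/2 = 2 × 3 = 6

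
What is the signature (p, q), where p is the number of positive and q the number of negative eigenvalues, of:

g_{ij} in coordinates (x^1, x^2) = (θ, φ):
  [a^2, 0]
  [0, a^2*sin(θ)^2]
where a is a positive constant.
The metric is diagonal, so its eigenvalues are the diagonal entries: a^2, a^2*sin(θ)^2 (at a generic point, where coordinate-dependent entries are positive).
2 positive, 0 negative.
(2, 0) - Riemannian (positive definite)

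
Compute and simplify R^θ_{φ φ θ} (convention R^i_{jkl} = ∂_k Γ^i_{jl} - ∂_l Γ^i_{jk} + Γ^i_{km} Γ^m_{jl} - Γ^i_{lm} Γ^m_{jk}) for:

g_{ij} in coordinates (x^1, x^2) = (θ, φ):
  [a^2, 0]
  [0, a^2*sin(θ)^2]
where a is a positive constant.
Non-zero Christoffel symbols (Γ^k_{ij} = Γ^k_{ji}):
Γ^θ_{φ φ} = -sin(2*θ)/2
Γ^φ_{θ φ} = 1/tan(θ)
R^θ_{φ φ θ} = ∂_φ Γ^θ_{φ θ} - ∂_θ Γ^θ_{φ φ} + Γ^θ_{φ m} Γ^m_{φ θ} - Γ^θ_{θ m} Γ^m_{φ φ}
  = (0) - (-cos(2*θ)) + (-cos(θ)^2) - (0) = -sin(θ)^2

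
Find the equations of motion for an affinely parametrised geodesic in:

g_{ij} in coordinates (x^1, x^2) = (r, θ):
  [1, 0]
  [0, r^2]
Geodesic equation: d^2x^k/dλ^2 + Γ^k_{ij} (dx^i/dλ)(dx^j/dλ) = 0.
Non-zero Christoffel symbols:
Γ^r_{θ θ} = -r
Γ^θ_{r θ} = 1/r
Substituting (the symmetric pair Γ^k_{ij}, Γ^k_{ji} combines into a factor 2):
d^2r/dλ^2 - r (dθ/dλ)^2 = 0
d^2θ/dλ^2 + (2/r) (dr/dλ)(dθ/dλ) = 0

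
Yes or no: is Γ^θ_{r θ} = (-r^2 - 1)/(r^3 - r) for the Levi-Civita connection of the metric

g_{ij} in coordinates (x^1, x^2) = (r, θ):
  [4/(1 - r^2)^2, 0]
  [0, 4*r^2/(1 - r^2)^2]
Γ^θ_{r θ} = (1/2) g^{θθ} (∂_r g_{θθ} + ∂_θ g_{θr} - ∂_θ g_{rθ}) = (1/2)((1 - r^2)^2/(4*r^2))((-8*(r^3 + r)/(r^2 - 1)^3) + (0) - (0)) = (-r^2 - 1)/(r^3 - r)
This equals the proposed value (-r^2 - 1)/(r^3 - r).
Yes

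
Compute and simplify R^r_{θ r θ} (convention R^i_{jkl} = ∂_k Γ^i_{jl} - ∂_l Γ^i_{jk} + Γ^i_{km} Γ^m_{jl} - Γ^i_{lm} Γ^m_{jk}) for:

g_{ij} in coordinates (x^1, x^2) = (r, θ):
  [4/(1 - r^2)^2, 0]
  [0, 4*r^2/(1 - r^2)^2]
Non-zero Christoffel symbols (Γ^k_{ij} = Γ^k_{ji}):
Γ^r_{r r} = 2*r/(1 - r^2)
Γ^r_{θ θ} = (r^3 + r)/(r^2 - 1)
Γ^θ_{r θ} = (-r^2 - 1)/(r^3 - r)
R^r_{θ r θ} = ∂_r Γ^r_{θ θ} - ∂_θ Γ^r_{θ r} + Γ^r_{r m} Γ^m_{θ θ} - Γ^r_{θ m} Γ^m_{θ r}
  = ((r^4 - 4*r^2 - 1)/(r^2 - 1)^2) - (0) + (-2*r^2*(r^2 + 1)/(r^2 - 1)^2) - (-(r^2 + 1)^2/(r^2 - 1)^2) = -4*r^2/(r^2 - 1)^2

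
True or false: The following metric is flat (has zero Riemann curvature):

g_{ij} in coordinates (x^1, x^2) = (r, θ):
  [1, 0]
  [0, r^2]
Non-zero Christoffel symbols:
Γ^r_{θ θ} = -r
Γ^θ_{r θ} = 1/r
Ricci tensor: R_{rr} = 0, R_{rθ} = 0, R_{θθ} = 0
All R_{ij} vanish; in 2 dimensions the Riemann tensor is fully determined by the Ricci tensor, so R^i_{jkl} = 0: the metric is flat (curvilinear coordinates on flat space).
True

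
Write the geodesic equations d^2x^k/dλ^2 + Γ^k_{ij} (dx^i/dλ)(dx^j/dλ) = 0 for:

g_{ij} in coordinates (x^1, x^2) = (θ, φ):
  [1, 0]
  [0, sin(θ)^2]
Geodesic equation: d^2x^k/dλ^2 + Γ^k_{ij} (dx^i/dλ)(dx^j/dλ) = 0.
Non-zero Christoffel symbols:
Γ^θ_{φ φ} = -sin(2*θ)/2
Γ^φ_{θ φ} = 1/tan(θ)
Substituting (the symmetric pair Γ^k_{ij}, Γ^k_{ji} combines into a factor 2):
d^2θ/dλ^2 - (sin(2*θ)/2) (dφ/dλ)^2 = 0
d^2φ/dλ^2 + (2/tan(θ)) (dθ/dλ)(dφ/dλ) = 0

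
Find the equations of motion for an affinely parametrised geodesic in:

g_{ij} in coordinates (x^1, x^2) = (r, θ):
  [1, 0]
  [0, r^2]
Geodesic equation: d^2x^k/dλ^2 + Γ^k_{ij} (dx^i/dλ)(dx^j/dλ) = 0.
Non-zero Christoffel symbols:
Γ^r_{θ θ} = -r
Γ^θ_{r θ} = 1/r
Substituting (the symmetric pair Γ^k_{ij}, Γ^k_{ji} combines into a factor 2):
d^2r/dλ^2 - r (dθ/dλ)^2 = 0
d^2θ/dλ^2 + (2/r) (dr/dλ)(dθ/dλ) = 0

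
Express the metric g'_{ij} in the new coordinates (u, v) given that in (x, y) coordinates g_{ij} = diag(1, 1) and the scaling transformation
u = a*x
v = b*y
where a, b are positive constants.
Invert the transformation: x = u/a, y = v/b
g'_{ij} = (∂x^k/∂x'^i)(∂x^l/∂x'^j) g_{kl}; with g_{kl} = δ_{kl} this is Σ_k (∂x^k/∂x'^i)(∂x^k/∂x'^j).
Jacobian: ∂x/∂u = 1/a, ∂x/∂v = 0, ∂y/∂u = 0, ∂y/∂v = 1/b
g'_{uu} = (1/a)(1/a) + (0)(0) = 1/a^2
g'_{uv} = (1/a)(0) + (0)(1/b) = 0
g'_{vv} = (0)(0) + (1/b)(1/b) = 1/b^2
g'_{ij} = diag(1/a^2, 1/b^2)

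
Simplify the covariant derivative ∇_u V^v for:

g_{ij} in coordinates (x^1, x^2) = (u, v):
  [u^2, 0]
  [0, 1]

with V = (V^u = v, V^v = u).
Non-zero Christoffel symbols:
Γ^u_{u u} = 1/u
∇_u V^v = ∂_u V^v + Γ^v_{u j} V^j
  = (1) + (0)(v) + (0)(u)
  = 1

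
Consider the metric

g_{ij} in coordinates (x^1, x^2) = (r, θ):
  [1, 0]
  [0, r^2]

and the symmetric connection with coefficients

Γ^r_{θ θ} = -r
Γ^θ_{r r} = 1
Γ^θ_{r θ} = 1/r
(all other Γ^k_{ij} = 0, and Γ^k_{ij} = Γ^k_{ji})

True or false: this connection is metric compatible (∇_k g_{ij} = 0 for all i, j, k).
Using ∇_k g_{ij} = ∂_k g_{ij} - Γ^m_{ki} g_{mj} - Γ^m_{kj} g_{im}:
∇_r g_{rθ} = (0) - (r^2) - (0) = -r^2 ≠ 0
So the connection is not metric compatible (it is not the Levi-Civita connection).
False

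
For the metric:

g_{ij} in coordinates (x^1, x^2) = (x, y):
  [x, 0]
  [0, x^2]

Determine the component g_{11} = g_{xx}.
With x^1 = x, x^2 = y, g_{11} = g_{xx} is the row-1, column-1 entry of the matrix.
g_{11} = x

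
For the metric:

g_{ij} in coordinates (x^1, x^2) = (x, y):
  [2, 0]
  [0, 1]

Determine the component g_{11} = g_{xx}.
With x^1 = x, x^2 = y, g_{11} = g_{xx} is the row-1, column-1 entry of the matrix.
g_{11} = 2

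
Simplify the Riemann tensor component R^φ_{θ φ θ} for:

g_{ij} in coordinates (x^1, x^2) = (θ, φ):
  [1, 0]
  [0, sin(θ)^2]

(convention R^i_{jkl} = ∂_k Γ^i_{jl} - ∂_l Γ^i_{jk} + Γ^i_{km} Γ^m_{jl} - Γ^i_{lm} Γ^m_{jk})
Non-zero Christoffel symbols (Γ^k_{ij} = Γ^k_{ji}):
Γ^θ_{φ φ} = -sin(2*θ)/2
Γ^φ_{θ φ} = 1/tan(θ)
R^φ_{θ φ θ} = ∂_φ Γ^φ_{θ θ} - ∂_θ Γ^φ_{θ φ} + Γ^φ_{φ m} Γ^m_{θ θ} - Γ^φ_{θ m} Γ^m_{θ φ}
  = (0) - (-1/sin(θ)^2) + (0) - (1/tan(θ)^2) = 1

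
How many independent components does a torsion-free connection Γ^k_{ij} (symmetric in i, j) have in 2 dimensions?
Γ^k_{ij} has n choices for the upper index and n(n+1)/2 independent symmetric lower index pairs.
Total = 2 × 2×3/2 = 2 × 3 = 6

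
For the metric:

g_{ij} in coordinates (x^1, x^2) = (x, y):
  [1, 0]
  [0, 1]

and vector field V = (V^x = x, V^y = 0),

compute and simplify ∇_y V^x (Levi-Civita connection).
All Christoffel symbols are zero.
∇_y V^x = ∂_y V^x + Γ^x_{y j} V^j
  = (0) + (0)(x) + (0)(0)
  = 0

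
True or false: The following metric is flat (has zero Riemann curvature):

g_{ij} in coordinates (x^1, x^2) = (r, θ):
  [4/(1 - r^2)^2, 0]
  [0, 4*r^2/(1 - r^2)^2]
Non-zero Christoffel symbols:
Γ^r_{r r} = 2*r/(1 - r^2)
Γ^r_{θ θ} = (r^3 + r)/(r^2 - 1)
Γ^θ_{r θ} = (-r^2 - 1)/(r^3 - r)
Ricci tensor: R_{rr} = -4/(r^2 - 1)^2, R_{rθ} = 0, R_{θθ} = -4*r^2/(r^2 - 1)^2
The Ricci tensor is non-zero, so the Riemann tensor is non-zero: not flat.
False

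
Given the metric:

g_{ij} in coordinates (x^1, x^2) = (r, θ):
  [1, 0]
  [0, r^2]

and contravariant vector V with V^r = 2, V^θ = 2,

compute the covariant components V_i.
V_i = g_{ij} V^j:
V_r = (1)(2) + (0)(2) = 2
V_θ = (0)(2) + (r^2)(2) = 2*r^2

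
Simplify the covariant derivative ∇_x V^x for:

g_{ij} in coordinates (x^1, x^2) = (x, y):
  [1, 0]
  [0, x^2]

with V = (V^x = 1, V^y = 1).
Non-zero Christoffel symbols:
Γ^x_{y y} = -x
Γ^y_{x y} = 1/x
∇_x V^x = ∂_x V^x + Γ^x_{x j} V^j
  = (0) + (0)(1) + (0)(1)
  = 0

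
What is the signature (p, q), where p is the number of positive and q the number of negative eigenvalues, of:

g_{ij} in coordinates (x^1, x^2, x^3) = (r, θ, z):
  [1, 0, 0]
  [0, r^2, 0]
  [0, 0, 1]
The metric is diagonal, so its eigenvalues are the diagonal entries: 1, r^2, 1 (at a generic point, where coordinate-dependent entries are positive).
3 positive, 0 negative.
(3, 0) - Riemannian (positive definite)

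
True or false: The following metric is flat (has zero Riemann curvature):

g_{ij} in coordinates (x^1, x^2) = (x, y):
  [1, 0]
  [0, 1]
All metric components are constant, so every Christoffel symbol vanishes and R^i_{jkl} = 0.
True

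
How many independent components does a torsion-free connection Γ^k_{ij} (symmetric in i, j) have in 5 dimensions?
Γ^k_{ij} has n choices for the upper index and n(n+1)/2 independent symmetric lower index pairs.
Total = 5 × 5×6/2 = 5 × 15 = 75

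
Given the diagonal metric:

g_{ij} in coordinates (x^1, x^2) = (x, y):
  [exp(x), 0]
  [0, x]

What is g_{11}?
With x^1 = x, x^2 = y, g_{11} = g_{xx} is the row-1, column-1 entry of the matrix.
g_{11} = exp(x)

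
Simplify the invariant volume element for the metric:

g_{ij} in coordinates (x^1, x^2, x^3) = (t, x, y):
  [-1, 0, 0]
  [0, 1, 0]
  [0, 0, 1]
det(g) = -1
√|det(g)| = 1
Volume element: dV = 1 dt dx dy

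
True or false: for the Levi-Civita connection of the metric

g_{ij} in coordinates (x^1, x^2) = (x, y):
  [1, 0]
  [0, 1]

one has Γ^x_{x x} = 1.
Γ^x_{x x} = (1/2) g^{xx} (∂_x g_{xx} + ∂_x g_{xx} - ∂_x g_{xx}) = (1/2)(1)((0) + (0) - (0)) = 0
This differs from the proposed value 1.
False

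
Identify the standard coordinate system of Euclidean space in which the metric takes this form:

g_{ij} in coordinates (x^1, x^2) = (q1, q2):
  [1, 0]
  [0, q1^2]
The line element ds^2 = dq1^2 + q1^2 dq2^2 is dr^2 + r^2 dθ^2 with q1 = r, q2 = θ.
polar coordinates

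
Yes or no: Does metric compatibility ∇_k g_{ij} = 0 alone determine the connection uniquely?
One also needs vanishing torsion; metric compatibility plus torsion-freeness singles out the Levi-Civita connection.
No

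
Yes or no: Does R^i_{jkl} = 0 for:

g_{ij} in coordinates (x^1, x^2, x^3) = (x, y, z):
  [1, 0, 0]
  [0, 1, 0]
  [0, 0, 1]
All metric components are constant, so every Christoffel symbol vanishes and R^i_{jkl} = 0.
Yes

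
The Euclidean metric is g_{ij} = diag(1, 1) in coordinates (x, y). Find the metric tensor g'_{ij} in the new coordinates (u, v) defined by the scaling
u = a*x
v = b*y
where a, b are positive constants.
Invert the transformation: x = u/a, y = v/b
g'_{ij} = (∂x^k/∂x'^i)(∂x^l/∂x'^j) g_{kl}; with g_{kl} = δ_{kl} this is Σ_k (∂x^k/∂x'^i)(∂x^k/∂x'^j).
Jacobian: ∂x/∂u = 1/a, ∂x/∂v = 0, ∂y/∂u = 0, ∂y/∂v = 1/b
g'_{uu} = (1/a)(1/a) + (0)(0) = 1/a^2
g'_{uv} = (1/a)(0) + (0)(1/b) = 0
g'_{vv} = (0)(0) + (1/b)(1/b) = 1/b^2
g'_{ij} = diag(1/a^2, 1/b^2)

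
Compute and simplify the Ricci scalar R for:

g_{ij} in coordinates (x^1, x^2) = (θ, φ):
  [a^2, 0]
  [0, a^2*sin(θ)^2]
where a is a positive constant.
Non-zero Christoffel symbols (Γ^k_{ij} = Γ^k_{ji}):
Γ^θ_{φ φ} = -sin(2*θ)/2
Γ^φ_{θ φ} = 1/tan(θ)
Ricci tensor (R_{ij} = R^k_{ikj}): R_{θθ} = 1, R_{θφ} = 0, R_{φφ} = sin(θ)^2
Inverse metric: g^{θθ} = 1/a^2, g^{φφ} = 1/(a^2*sin(θ)^2)
R = g^{ij} R_{ij} = (1/a^2)(1) + (1/(a^2*sin(θ)^2))(sin(θ)^2) = 2/a^2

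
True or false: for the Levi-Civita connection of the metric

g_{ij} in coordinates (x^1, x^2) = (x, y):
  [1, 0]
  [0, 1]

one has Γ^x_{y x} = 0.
Γ^x_{y x} = (1/2) g^{xx} (∂_y g_{xx} + ∂_x g_{xy} - ∂_x g_{yx}) = (1/2)(1)((0) + (0) - (0)) = 0
This equals the proposed value 0.
True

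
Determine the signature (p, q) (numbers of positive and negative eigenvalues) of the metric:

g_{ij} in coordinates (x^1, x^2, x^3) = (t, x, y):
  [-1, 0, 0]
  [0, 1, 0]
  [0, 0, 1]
The metric is diagonal, so its eigenvalues are the diagonal entries: -1, 1, 1 (at a generic point, where coordinate-dependent entries are positive).
2 positive, 1 negative.
(2, 1) - Lorentzian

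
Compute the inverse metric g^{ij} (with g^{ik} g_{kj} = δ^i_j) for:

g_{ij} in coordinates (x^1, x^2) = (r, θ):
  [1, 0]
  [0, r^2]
The metric is diagonal, so g^{ij} is diagonal with entries 1/g_{ii}: diag(1, 1/(r^2)).
g^{ij}:
  [1, 0]
  [0, 1/r^2]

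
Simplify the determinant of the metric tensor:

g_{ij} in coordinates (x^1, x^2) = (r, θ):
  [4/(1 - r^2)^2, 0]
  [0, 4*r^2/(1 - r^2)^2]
For a 2×2 metric: det(g) = g_{11}·g_{22} - g_{12}·g_{21}
= (4/(1 - r^2)^2)·(4*r^2/(1 - r^2)^2) - (0)·(0)
= 16*r^2/(1 - r^2)^4 - 0
det(g) = 16*r^2/(1 - r^2)^4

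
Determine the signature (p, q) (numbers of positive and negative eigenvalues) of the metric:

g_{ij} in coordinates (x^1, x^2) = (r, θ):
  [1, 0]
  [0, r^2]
The metric is diagonal, so its eigenvalues are the diagonal entries: 1, r^2 (at a generic point, where coordinate-dependent entries are positive).
2 positive, 0 negative.
(2, 0) - Riemannian (positive definite)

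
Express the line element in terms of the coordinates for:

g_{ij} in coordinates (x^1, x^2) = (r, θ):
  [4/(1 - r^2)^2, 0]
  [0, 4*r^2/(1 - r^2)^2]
ds^2 = g_{ij} dx^i dx^j; only the non-zero components contribute.
ds^2 = (4/(1 - r^2)^2) dr^2 + (4*r^2/(1 - r^2)^2) dθ^2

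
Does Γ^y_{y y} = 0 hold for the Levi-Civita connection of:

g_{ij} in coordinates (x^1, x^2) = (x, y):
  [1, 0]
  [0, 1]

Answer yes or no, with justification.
Γ^y_{y y} = (1/2) g^{yy} (∂_y g_{yy} + ∂_y g_{yy} - ∂_y g_{yy}) = (1/2)(1)((0) + (0) - (0)) = 0
This equals the proposed value 0.
Yes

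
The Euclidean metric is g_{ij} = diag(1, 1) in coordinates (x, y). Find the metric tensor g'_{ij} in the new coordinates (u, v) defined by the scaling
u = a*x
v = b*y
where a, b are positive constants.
Invert the transformation: x = u/a, y = v/b
g'_{ij} = (∂x^k/∂x'^i)(∂x^l/∂x'^j) g_{kl}; with g_{kl} = δ_{kl} this is Σ_k (∂x^k/∂x'^i)(∂x^k/∂x'^j).
Jacobian: ∂x/∂u = 1/a, ∂x/∂v = 0, ∂y/∂u = 0, ∂y/∂v = 1/b
g'_{uu} = (1/a)(1/a) + (0)(0) = 1/a^2
g'_{uv} = (1/a)(0) + (0)(1/b) = 0
g'_{vv} = (0)(0) + (1/b)(1/b) = 1/b^2
g'_{ij} = diag(1/a^2, 1/b^2)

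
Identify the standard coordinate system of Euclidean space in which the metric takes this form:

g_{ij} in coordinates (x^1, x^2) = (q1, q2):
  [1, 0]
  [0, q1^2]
The line element ds^2 = dq1^2 + q1^2 dq2^2 is dr^2 + r^2 dθ^2 with q1 = r, q2 = θ.
polar coordinates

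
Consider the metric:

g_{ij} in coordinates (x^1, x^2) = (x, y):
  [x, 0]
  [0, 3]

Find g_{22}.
With x^1 = x, x^2 = y, g_{22} = g_{yy} is the row-2, column-2 entry of the matrix.
g_{22} = 3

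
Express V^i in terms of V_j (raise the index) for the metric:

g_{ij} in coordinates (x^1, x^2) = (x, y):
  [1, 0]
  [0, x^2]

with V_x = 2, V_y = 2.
Inverse metric (diagonal): g^{xx} = 1, g^{yy} = 1/x^2
V^i = g^{ij} V_j:
V^x = (1)(2) + (0)(2) = 2
V^y = (0)(2) + (1/x^2)(2) = 2/x^2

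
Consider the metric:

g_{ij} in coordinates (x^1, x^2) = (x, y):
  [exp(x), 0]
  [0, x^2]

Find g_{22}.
With x^1 = x, x^2 = y, g_{22} = g_{yy} is the row-2, column-2 entry of the matrix.
g_{22} = x^2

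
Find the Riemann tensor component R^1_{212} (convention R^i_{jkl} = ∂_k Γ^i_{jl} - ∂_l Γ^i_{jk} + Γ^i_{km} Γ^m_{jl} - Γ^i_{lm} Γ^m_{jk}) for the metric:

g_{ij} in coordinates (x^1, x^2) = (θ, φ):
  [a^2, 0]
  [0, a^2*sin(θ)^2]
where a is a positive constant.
Non-zero Christoffel symbols (Γ^k_{ij} = Γ^k_{ji}):
Γ^θ_{φ φ} = -sin(2*θ)/2
Γ^φ_{θ φ} = 1/tan(θ)
R^θ_{φ θ φ} = ∂_θ Γ^θ_{φ φ} - ∂_φ Γ^θ_{φ θ} + Γ^θ_{θ m} Γ^m_{φ φ} - Γ^θ_{φ m} Γ^m_{φ θ}
  = (-cos(2*θ)) - (0) + (0) - (-cos(θ)^2) = sin(θ)^2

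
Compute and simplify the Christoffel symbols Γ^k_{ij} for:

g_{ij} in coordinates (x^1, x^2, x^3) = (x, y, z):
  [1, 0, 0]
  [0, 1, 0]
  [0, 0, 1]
Using Γ^k_{ij} = (1/2) g^{km} (∂_i g_{mj} + ∂_j g_{mi} - ∂_m g_{ij}); the metric is diagonal, so only the m = k term contributes.
Every metric component is constant, so all ∂_m g_{ij} = 0 and every Christoffel symbol vanishes.
All Christoffel symbols are zero.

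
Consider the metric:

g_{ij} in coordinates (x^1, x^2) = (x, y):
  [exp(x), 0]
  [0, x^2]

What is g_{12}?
With x^1 = x, x^2 = y, g_{12} = g_{xy} is the row-1, column-2 entry of the matrix.
g_{12} = 0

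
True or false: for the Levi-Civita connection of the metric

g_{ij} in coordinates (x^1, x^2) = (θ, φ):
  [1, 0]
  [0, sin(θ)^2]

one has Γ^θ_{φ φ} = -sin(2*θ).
Γ^θ_{φ φ} = (1/2) g^{θθ} (∂_φ g_{θφ} + ∂_φ g_{θφ} - ∂_θ g_{φφ}) = (1/2)(1)((0) + (0) - (sin(2*θ))) = -sin(2*θ)/2
This differs from the proposed value -sin(2*θ).
False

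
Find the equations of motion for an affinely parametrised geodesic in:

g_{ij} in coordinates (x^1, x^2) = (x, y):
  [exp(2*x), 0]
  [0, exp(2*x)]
Geodesic equation: d^2x^k/dλ^2 + Γ^k_{ij} (dx^i/dλ)(dx^j/dλ) = 0.
Non-zero Christoffel symbols:
Γ^x_{x x} = 1
Γ^x_{y y} = -1
Γ^y_{x y} = 1
Substituting (the symmetric pair Γ^k_{ij}, Γ^k_{ji} combines into a factor 2):
d^2x/dλ^2 + (dx/dλ)^2 - (dy/dλ)^2 = 0
d^2y/dλ^2 + 2 (dx/dλ)(dy/dλ) = 0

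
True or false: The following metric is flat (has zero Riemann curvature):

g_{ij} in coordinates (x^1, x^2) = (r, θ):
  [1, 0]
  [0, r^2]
Non-zero Christoffel symbols:
Γ^r_{θ θ} = -r
Γ^θ_{r θ} = 1/r
Ricci tensor: R_{rr} = 0, R_{rθ} = 0, R_{θθ} = 0
All R_{ij} vanish; in 2 dimensions the Riemann tensor is fully determined by the Ricci tensor, so R^i_{jkl} = 0: the metric is flat (curvilinear coordinates on flat space).
True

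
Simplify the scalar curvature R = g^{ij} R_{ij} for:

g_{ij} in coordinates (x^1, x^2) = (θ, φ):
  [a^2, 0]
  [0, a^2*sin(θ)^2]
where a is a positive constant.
Non-zero Christoffel symbols (Γ^k_{ij} = Γ^k_{ji}):
Γ^θ_{φ φ} = -sin(2*θ)/2
Γ^φ_{θ φ} = 1/tan(θ)
Ricci tensor (R_{ij} = R^k_{ikj}): R_{θθ} = 1, R_{θφ} = 0, R_{φφ} = sin(θ)^2
Inverse metric: g^{θθ} = 1/a^2, g^{φφ} = 1/(a^2*sin(θ)^2)
R = g^{ij} R_{ij} = (1/a^2)(1) + (1/(a^2*sin(θ)^2))(sin(θ)^2) = 2/a^2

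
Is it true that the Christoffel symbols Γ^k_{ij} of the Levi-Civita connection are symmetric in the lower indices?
The Levi-Civita connection is torsion-free, which is exactly Γ^k_{ij} = Γ^k_{ji}.
Yes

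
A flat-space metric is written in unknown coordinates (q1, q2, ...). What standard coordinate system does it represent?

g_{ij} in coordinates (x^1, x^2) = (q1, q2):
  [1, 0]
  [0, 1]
All components are constant and the metric is the identity, i.e. orthonormal rectilinear coordinates.
Cartesian (2D) coordinates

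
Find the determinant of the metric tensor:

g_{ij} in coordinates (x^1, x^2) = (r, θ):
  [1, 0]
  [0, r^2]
For a 2×2 metric: det(g) = g_{11}·g_{22} - g_{12}·g_{21}
= (1)·(r^2) - (0)·(0)
= r^2 - 0
det(g) = r^2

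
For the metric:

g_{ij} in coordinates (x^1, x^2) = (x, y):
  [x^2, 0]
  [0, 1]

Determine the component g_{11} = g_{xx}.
With x^1 = x, x^2 = y, g_{11} = g_{xx} is the row-1, column-1 entry of the matrix.
g_{11} = x^2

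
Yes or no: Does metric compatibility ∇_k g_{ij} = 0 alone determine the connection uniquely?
One also needs vanishing torsion; metric compatibility plus torsion-freeness singles out the Levi-Civita connection.
No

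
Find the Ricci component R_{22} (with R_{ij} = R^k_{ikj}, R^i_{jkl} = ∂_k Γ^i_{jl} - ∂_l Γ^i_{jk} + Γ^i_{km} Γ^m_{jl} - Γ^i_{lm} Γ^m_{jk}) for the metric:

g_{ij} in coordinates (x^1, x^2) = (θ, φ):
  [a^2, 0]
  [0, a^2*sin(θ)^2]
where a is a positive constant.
Non-zero Christoffel symbols (Γ^k_{ij} = Γ^k_{ji}):
Γ^θ_{φ φ} = -sin(2*θ)/2
Γ^φ_{θ φ} = 1/tan(θ)
R^θ_{φ θ φ} = ∂_θ Γ^θ_{φ φ} - ∂_φ Γ^θ_{φ θ} + Γ^θ_{θ m} Γ^m_{φ φ} - Γ^θ_{φ m} Γ^m_{φ θ}
  = (-cos(2*θ)) - (0) + (0) - (-cos(θ)^2) = sin(θ)^2
R^φ_{φ φ φ} = 0 (a repeated index in an antisymmetric pair)
R_{φφ} = R^θ_{φ θ φ} + R^φ_{φ φ φ} = (sin(θ)^2) + (0) = sin(θ)^2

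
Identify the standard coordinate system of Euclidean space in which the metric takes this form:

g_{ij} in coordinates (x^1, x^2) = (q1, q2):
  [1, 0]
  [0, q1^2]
The line element ds^2 = dq1^2 + q1^2 dq2^2 is dr^2 + r^2 dθ^2 with q1 = r, q2 = θ.
polar coordinates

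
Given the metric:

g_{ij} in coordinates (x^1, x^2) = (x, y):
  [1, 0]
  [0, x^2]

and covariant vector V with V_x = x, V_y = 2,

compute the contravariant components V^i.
Inverse metric (diagonal): g^{xx} = 1, g^{yy} = 1/x^2
V^i = g^{ij} V_j:
V^x = (1)(x) + (0)(2) = x
V^y = (0)(x) + (1/x^2)(2) = 2/x^2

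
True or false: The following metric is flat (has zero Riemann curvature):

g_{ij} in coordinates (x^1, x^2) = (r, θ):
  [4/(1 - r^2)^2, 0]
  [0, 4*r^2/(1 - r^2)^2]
Non-zero Christoffel symbols:
Γ^r_{r r} = 2*r/(1 - r^2)
Γ^r_{θ θ} = (r^3 + r)/(r^2 - 1)
Γ^θ_{r θ} = (-r^2 - 1)/(r^3 - r)
Ricci tensor: R_{rr} = -4/(r^2 - 1)^2, R_{rθ} = 0, R_{θθ} = -4*r^2/(r^2 - 1)^2
The Ricci tensor is non-zero, so the Riemann tensor is non-zero: not flat.
False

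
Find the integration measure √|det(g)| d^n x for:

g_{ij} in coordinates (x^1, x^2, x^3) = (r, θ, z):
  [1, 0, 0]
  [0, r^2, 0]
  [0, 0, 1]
det(g) = r^2
√|det(g)| = r
Volume element: dV = r dr dθ dz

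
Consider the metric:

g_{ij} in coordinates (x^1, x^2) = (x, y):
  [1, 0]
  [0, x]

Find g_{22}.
With x^1 = x, x^2 = y, g_{22} = g_{yy} is the row-2, column-2 entry of the matrix.
g_{22} = x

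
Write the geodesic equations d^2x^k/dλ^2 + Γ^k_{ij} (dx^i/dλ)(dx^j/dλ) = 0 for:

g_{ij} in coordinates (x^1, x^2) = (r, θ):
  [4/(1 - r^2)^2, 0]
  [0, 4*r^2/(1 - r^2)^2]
Geodesic equation: d^2x^k/dλ^2 + Γ^k_{ij} (dx^i/dλ)(dx^j/dλ) = 0.
Non-zero Christoffel symbols:
Γ^r_{r r} = 2*r/(1 - r^2)
Γ^r_{θ θ} = (r^3 + r)/(r^2 - 1)
Γ^θ_{r θ} = (-r^2 - 1)/(r^3 - r)
Substituting (the symmetric pair Γ^k_{ij}, Γ^k_{ji} combines into a factor 2):
d^2r/dλ^2 + (2*r/(1 - r^2)) (dr/dλ)^2 + ((r^3 + r)/(r^2 - 1)) (dθ/dλ)^2 = 0
d^2θ/dλ^2 + ((-2*r^2 - 2)/(r^3 - r)) (dr/dλ)(dθ/dλ) = 0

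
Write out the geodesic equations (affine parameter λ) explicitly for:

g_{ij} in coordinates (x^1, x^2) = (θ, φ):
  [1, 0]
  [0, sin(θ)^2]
Geodesic equation: d^2x^k/dλ^2 + Γ^k_{ij} (dx^i/dλ)(dx^j/dλ) = 0.
Non-zero Christoffel symbols:
Γ^θ_{φ φ} = -sin(2*θ)/2
Γ^φ_{θ φ} = 1/tan(θ)
Substituting (the symmetric pair Γ^k_{ij}, Γ^k_{ji} combines into a factor 2):
d^2θ/dλ^2 - (sin(2*θ)/2) (dφ/dλ)^2 = 0
d^2φ/dλ^2 + (2/tan(θ)) (dθ/dλ)(dφ/dλ) = 0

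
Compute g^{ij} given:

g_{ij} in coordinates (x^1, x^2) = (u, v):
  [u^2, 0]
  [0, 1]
The metric is diagonal, so g^{ij} is diagonal with entries 1/g_{ii}: diag(1/(u^2), 1).
g^{ij}:
  [1/u^2, 0]
  [0, 1]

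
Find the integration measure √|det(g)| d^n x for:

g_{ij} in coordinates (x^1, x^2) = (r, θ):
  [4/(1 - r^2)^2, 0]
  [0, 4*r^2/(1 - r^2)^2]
det(g) = 16*r^2/(1 - r^2)^4
√|det(g)| = 4*r/(r^2 - 1)^2
Volume element: dV = 4*r/(r^2 - 1)^2 dr dθ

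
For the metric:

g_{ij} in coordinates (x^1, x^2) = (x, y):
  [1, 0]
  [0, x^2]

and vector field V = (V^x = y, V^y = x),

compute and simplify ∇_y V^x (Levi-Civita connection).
Non-zero Christoffel symbols:
Γ^x_{y y} = -x
Γ^y_{x y} = 1/x
∇_y V^x = ∂_y V^x + Γ^x_{y j} V^j
  = (1) + (0)(y) + (-x)(x)
  = 1 - x^2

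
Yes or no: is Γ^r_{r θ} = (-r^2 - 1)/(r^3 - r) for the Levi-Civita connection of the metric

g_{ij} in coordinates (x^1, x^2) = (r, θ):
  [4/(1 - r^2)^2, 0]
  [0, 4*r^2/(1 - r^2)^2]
Γ^r_{r θ} = (1/2) g^{rr} (∂_r g_{rθ} + ∂_θ g_{rr} - ∂_r g_{rθ}) = (1/2)((1 - r^2)^2/4)((0) + (0) - (0)) = 0
This differs from the proposed value (-r^2 - 1)/(r^3 - r).
No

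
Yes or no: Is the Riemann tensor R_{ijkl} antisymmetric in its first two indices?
R_{ijkl} = -R_{jikl} (follows from metric compatibility).
Yes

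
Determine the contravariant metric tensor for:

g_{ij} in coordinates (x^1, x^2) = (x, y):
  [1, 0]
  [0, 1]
The metric is diagonal, so g^{ij} is diagonal with entries 1/g_{ii}: diag(1, 1).
g^{ij}:
  [1, 0]
  [0, 1]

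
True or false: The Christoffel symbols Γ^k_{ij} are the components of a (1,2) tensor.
Under a change of coordinates Γ picks up an inhomogeneous term ∂²x/∂x'∂x'; e.g. Γ = 0 in Cartesian coordinates but Γ^r_{θθ} = -r in polar coordinates on the same flat plane.
False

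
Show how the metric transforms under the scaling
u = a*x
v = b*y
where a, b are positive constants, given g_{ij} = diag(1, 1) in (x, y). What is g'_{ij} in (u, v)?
Invert the transformation: x = u/a, y = v/b
g'_{ij} = (∂x^k/∂x'^i)(∂x^l/∂x'^j) g_{kl}; with g_{kl} = δ_{kl} this is Σ_k (∂x^k/∂x'^i)(∂x^k/∂x'^j).
Jacobian: ∂x/∂u = 1/a, ∂x/∂v = 0, ∂y/∂u = 0, ∂y/∂v = 1/b
g'_{uu} = (1/a)(1/a) + (0)(0) = 1/a^2
g'_{uv} = (1/a)(0) + (0)(1/b) = 0
g'_{vv} = (0)(0) + (1/b)(1/b) = 1/b^2
g'_{ij} = diag(1/a^2, 1/b^2)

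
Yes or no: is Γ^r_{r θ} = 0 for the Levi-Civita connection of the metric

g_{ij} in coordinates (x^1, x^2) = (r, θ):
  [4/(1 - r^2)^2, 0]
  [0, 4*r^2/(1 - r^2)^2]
Γ^r_{r θ} = (1/2) g^{rr} (∂_r g_{rθ} + ∂_θ g_{rr} - ∂_r g_{rθ}) = (1/2)((1 - r^2)^2/4)((0) + (0) - (0)) = 0
This equals the proposed value 0.
Yes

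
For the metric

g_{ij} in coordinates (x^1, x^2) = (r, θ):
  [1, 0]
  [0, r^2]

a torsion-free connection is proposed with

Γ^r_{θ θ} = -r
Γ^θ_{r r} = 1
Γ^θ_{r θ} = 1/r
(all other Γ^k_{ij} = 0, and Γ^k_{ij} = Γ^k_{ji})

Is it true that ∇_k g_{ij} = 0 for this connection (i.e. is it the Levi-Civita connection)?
Using ∇_k g_{ij} = ∂_k g_{ij} - Γ^m_{ki} g_{mj} - Γ^m_{kj} g_{im}:
∇_r g_{rθ} = (0) - (r^2) - (0) = -r^2 ≠ 0
So the connection is not metric compatible (it is not the Levi-Civita connection).
No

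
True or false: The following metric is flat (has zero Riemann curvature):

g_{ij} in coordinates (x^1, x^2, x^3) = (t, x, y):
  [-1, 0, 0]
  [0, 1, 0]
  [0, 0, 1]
All metric components are constant, so every Christoffel symbol vanishes and R^i_{jkl} = 0.
True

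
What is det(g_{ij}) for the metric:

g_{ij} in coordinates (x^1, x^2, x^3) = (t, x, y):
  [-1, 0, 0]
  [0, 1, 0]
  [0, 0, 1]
Diagonal metric: det(g) = g_{11}·g_{22}·g_{33}
= (-1)·(1)·(1)
det(g) = -1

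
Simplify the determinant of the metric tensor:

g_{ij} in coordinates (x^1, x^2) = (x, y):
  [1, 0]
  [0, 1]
For a 2×2 metric: det(g) = g_{11}·g_{22} - g_{12}·g_{21}
= (1)·(1) - (0)·(0)
= 1 - 0
det(g) = 1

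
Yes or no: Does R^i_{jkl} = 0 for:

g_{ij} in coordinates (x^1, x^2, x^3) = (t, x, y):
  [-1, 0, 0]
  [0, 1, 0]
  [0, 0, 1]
All metric components are constant, so every Christoffel symbol vanishes and R^i_{jkl} = 0.
Yes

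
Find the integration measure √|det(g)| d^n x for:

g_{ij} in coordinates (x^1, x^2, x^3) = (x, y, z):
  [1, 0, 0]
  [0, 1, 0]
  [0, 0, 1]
det(g) = 1
√|det(g)| = 1
Volume element: dV = 1 dx dy dz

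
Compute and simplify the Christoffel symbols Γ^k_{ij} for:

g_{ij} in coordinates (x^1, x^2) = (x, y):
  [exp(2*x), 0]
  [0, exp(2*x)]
Using Γ^k_{ij} = (1/2) g^{km} (∂_i g_{mj} + ∂_j g_{mi} - ∂_m g_{ij}); the metric is diagonal, so only the m = k term contributes.
Non-zero symbols (using the symmetry Γ^k_{ij} = Γ^k_{ji}):
Γ^x_{x x} = (1/2) g^{xx} (∂_x g_{xx} + ∂_x g_{xx} - ∂_x g_{xx}) = (1/2)(exp(-2*x))((2*exp(2*x)) + (2*exp(2*x)) - (2*exp(2*x))) = 1
Γ^x_{y y} = (1/2) g^{xx} (∂_y g_{xy} + ∂_y g_{xy} - ∂_x g_{yy}) = (1/2)(exp(-2*x))((0) + (0) - (2*exp(2*x))) = -1
Γ^y_{x y} = (1/2) g^{yy} (∂_x g_{yy} + ∂_y g_{yx} - ∂_y g_{xy}) = (1/2)(exp(-2*x))((2*exp(2*x)) + (0) - (0)) = 1
All other Christoffel symbols are zero.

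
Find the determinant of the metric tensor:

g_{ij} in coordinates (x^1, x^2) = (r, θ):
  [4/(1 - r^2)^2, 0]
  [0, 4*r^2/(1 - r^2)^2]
For a 2×2 metric: det(g) = g_{11}·g_{22} - g_{12}·g_{21}
= (4/(1 - r^2)^2)·(4*r^2/(1 - r^2)^2) - (0)·(0)
= 16*r^2/(1 - r^2)^4 - 0
det(g) = 16*r^2/(1 - r^2)^4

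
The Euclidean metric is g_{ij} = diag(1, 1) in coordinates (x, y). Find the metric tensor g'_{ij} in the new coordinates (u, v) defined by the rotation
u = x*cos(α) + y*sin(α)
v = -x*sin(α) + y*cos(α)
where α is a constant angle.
Invert the transformation: x = u*cos(α) - v*sin(α), y = u*sin(α) + v*cos(α)
g'_{ij} = (∂x^k/∂x'^i)(∂x^l/∂x'^j) g_{kl}; with g_{kl} = δ_{kl} this is Σ_k (∂x^k/∂x'^i)(∂x^k/∂x'^j).
Jacobian: ∂x/∂u = cos(α), ∂x/∂v = -sin(α), ∂y/∂u = sin(α), ∂y/∂v = cos(α)
g'_{uu} = (cos(α))(cos(α)) + (sin(α))(sin(α)) = 1
g'_{uv} = (cos(α))(-sin(α)) + (sin(α))(cos(α)) = 0
g'_{vv} = (-sin(α))(-sin(α)) + (cos(α))(cos(α)) = 1
g'_{ij} = diag(1, 1)
The Euclidean metric is invariant under rotations.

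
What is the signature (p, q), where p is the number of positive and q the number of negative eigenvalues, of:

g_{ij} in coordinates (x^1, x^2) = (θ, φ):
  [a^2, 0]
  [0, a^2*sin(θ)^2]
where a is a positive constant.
The metric is diagonal, so its eigenvalues are the diagonal entries: a^2, a^2*sin(θ)^2 (at a generic point, where coordinate-dependent entries are positive).
2 positive, 0 negative.
(2, 0) - Riemannian (positive definite)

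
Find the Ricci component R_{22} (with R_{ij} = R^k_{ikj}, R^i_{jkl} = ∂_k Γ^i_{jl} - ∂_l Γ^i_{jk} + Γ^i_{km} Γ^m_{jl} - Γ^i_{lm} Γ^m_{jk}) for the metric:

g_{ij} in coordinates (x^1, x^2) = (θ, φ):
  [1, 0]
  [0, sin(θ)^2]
Non-zero Christoffel symbols (Γ^k_{ij} = Γ^k_{ji}):
Γ^θ_{φ φ} = -sin(2*θ)/2
Γ^φ_{θ φ} = 1/tan(θ)
R^θ_{φ θ φ} = ∂_θ Γ^θ_{φ φ} - ∂_φ Γ^θ_{φ θ} + Γ^θ_{θ m} Γ^m_{φ φ} - Γ^θ_{φ m} Γ^m_{φ θ}
  = (-cos(2*θ)) - (0) + (0) - (-cos(θ)^2) = sin(θ)^2
R^φ_{φ φ φ} = 0 (a repeated index in an antisymmetric pair)
R_{φφ} = R^θ_{φ θ φ} + R^φ_{φ φ φ} = (sin(θ)^2) + (0) = sin(θ)^2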